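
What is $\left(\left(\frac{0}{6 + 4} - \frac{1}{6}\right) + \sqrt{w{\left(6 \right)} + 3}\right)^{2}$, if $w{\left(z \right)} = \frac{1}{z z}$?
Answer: $\frac{55}{18} - \frac{\sqrt{109}}{18} \approx 2.4755$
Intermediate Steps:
$w{\left(z \right)} = \frac{1}{z^{2}}$
$\left(\left(\frac{0}{6 + 4} - \frac{1}{6}\right) + \sqrt{w{\left(6 \right)} + 3}\right)^{2} = \left(\left(\frac{0}{6 + 4} - \frac{1}{6}\right) + \sqrt{\frac{1}{36} + 3}\right)^{2} = \left(\left(\frac{0}{10} - \frac{1}{6}\right) + \sqrt{\frac{1}{36} + 3}\right)^{2} = \left(\left(0 \cdot \frac{1}{10} - \frac{1}{6}\right) + \sqrt{\frac{109}{36}}\right)^{2} = \left(\left(0 - \frac{1}{6}\right) + \frac{\sqrt{109}}{6}\right)^{2} = \left(- \frac{1}{6} + \frac{\sqrt{109}}{6}\right)^{2}$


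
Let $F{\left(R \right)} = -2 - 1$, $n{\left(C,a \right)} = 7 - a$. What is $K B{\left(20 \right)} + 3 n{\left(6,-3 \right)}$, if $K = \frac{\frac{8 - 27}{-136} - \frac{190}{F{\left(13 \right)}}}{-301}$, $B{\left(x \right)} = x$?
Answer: $\frac{791575}{30702} \approx 25.783$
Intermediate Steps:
$F{\left(R \right)} = -3$
$K = - \frac{25897}{122808}$ ($K = \frac{\frac{8 - 27}{-136} - \frac{190}{-3}}{-301} = \left(\left(8 - 27\right) \left(- \frac{1}{136}\right) - - \frac{190}{3}\right) \left(- \frac{1}{301}\right) = \left(\left(-19\right) \left(- \frac{1}{136}\right) + \frac{190}{3}\right) \left(- \frac{1}{301}\right) = \left(\frac{19}{136} + \frac{190}{3}\right) \left(- \frac{1}{301}\right) = \frac{25897}{408} \left(- \frac{1}{301}\right) = - \frac{25897}{122808} \approx -0.21087$)
$K B{\left(20 \right)} + 3 n{\left(6,-3 \right)} = \left(- \frac{25897}{122808}\right) 20 + 3 \left(7 - -3\right) = - \frac{129485}{30702} + 3 \left(7 + 3\right) = - \frac{129485}{30702} + 3 \cdot 10 = - \frac{129485}{30702} + 30 = \frac{791575}{30702}$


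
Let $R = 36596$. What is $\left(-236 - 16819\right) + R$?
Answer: $19541$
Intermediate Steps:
$\left(-236 - 16819\right) + R = \left(-236 - 16819\right) + 36596 = -17055 + 36596 = 19541$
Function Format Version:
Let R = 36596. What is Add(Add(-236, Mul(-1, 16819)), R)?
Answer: 19541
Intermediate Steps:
Add(Add(-236, Mul(-1, 16819)), R) = Add(Add(-236, Mul(-1, 16819)), 36596) = Add(Add(-236, -16819), 36596) = Add(-17055, 36596) = 19541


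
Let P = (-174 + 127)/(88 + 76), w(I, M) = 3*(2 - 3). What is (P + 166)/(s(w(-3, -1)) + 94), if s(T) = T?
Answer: 27177/14924 ≈ 1.8210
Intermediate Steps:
w(I, M) = -3 (w(I, M) = 3*(-1) = -3)
P = -47/164 ≈ -0.28659
(P + 166)/(s(w(-3, -1)) + 94) = (-47/164 + 166)/(-3 + 94) = (27177/164)/91 = (27177/164)*(1/91) = 27177/14924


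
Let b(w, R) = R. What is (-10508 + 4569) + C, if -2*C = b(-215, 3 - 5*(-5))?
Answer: -5953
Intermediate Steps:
C = -14 (C = -(3 - 5*(-5))/2 = -(3 + 25)/2 = -1/2*28 = -14)
(-10508 + 4569) + C = (-10508 + 4569) - 14 = -5939 - 14 = -5953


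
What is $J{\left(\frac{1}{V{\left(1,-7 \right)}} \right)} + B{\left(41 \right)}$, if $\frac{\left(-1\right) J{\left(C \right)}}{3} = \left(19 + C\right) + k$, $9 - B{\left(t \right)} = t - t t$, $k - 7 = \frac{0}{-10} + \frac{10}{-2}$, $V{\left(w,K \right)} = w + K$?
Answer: $\frac{3173}{2} \approx 1586.5$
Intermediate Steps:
$V{\left(w,K \right)} = K + w$
$k = 2$ ($k = 7 + \left(\frac{0}{-10} + \frac{10}{-2}\right) = 7 + \left(0 \left(- \frac{1}{10}\right) + 10 \left(- \frac{1}{2}\right)\right) = 7 + \left(0 - 5\right) = 7 - 5 = 2$)
$B{\left(t \right)} = 9 + t^{2} - t$ ($B{\left(t \right)} = 9 - \left(t - t t\right) = 9 - \left(t - t^{2}\right) = 9 + \left(t^{2} - t\right) = 9 + t^{2} - t$)
$J{\left(C \right)} = -63 - 3 C$ ($J{\left(C \right)} = - 3 \left(\left(19 + C\right) + 2\right) = - 3 \left(21 + C\right) = -63 - 3 C$)
$J{\left(\frac{1}{V{\left(1,-7 \right)}} \right)} + B{\left(41 \right)} = \left(-63 - \frac{3}{-7 + 1}\right) + \left(9 + 41^{2} - 41\right) = \left(-63 - \frac{3}{-6}\right) + \left(9 + 1681 - 41\right) = \left(-63 - - \frac{1}{2}\right) + 1649 = \left(-63 + \frac{1}{2}\right) + 1649 = - \frac{125}{2} + 1649 = \frac{3173}{2}$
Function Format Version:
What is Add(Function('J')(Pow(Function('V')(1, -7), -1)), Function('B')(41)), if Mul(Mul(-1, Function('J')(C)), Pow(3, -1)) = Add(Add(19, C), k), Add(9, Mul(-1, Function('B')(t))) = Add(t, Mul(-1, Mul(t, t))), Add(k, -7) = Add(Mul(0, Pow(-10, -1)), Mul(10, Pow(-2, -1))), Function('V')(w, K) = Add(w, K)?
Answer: Rational(3173, 2) ≈ 1586.5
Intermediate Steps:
Function('V')(w, K) = Add(K, w)
k = 2 (k = Add(7, Add(Mul(0, Pow(-10, -1)), Mul(10, Pow(-2, -1)))) = Add(7, Add(Mul(0, Rational(-1, 10)), Mul(10, Rational(-1, 2)))) = Add(7, Add(0, -5)) = Add(7, -5) = 2)
Function('B')(t) = Add(9, Pow(t, 2), Mul(-1, t)) (Function('B')(t) = Add(9, Mul(-1, Add(t, Mul(-1, Mul(t, t))))) = Add(9, Mul(-1, Add(t, Mul(-1, Pow(t, 2))))) = Add(9, Add(Pow(t, 2), Mul(-1, t))) = Add(9, Pow(t, 2), Mul(-1, t)))
Function('J')(C) = Add(-63, Mul(-3, C)) (Function('J')(C) = Mul(-3, Add(Add(19, C), 2)) = Mul(-3, Add(21, C)) = Add(-63, Mul(-3, C)))
Add(Function('J')(Pow(Function('V')(1, -7), -1)), Function('B')(41)) = Add(Add(-63, Mul(-3, Pow(Add(-7, 1), -1))), Add(9, Pow(41, 2), Mul(-1, 41))) = Add(Add(-63, Mul(-3, Pow(-6, -1))), Add(9, 1681, -41)) = Add(Add(-63, Mul(-3, Rational(-1, 6))), 1649) = Add(Add(-63, Rational(1, 2)), 1649) = Add(Rational(-125, 2), 1649) = Rational(3173, 2)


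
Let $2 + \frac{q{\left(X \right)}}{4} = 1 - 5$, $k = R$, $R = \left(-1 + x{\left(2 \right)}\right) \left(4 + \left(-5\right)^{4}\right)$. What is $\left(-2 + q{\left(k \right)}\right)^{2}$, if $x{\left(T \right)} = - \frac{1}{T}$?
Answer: $676$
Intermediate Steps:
$R = - \frac{1887}{2}$ ($R = \left(-1 - \frac{1}{2}\right) \left(4 + \left(-5\right)^{4}\right) = \left(-1 - \frac{1}{2}\right) \left(4 + 625\right) = \left(-1 - \frac{1}{2}\right) 629 = \left(- \frac{3}{2}\right) 629 = - \frac{1887}{2} \approx -943.5$)
$k = - \frac{1887}{2} \approx -943.5$
$q{\left(X \right)} = -24$ ($q{\left(X \right)} = -8 + 4 \left(1 - 5\right) = -8 + 4 \left(-4\right) = -8 - 16 = -24$)
$\left(-2 + q{\left(k \right)}\right)^{2} = \left(-2 - 24\right)^{2} = \left(-26\right)^{2} = 676$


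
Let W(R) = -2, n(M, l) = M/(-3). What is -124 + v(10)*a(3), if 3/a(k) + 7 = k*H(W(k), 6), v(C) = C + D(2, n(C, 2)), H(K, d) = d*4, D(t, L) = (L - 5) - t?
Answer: -8061/65 ≈ -124.02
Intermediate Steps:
n(M, l) = -M/3 (n(M, l) = M*(-⅓) = -M/3)
D(t, L) = -5 + L - t (D(t, L) = (-5 + L) - t = -5 + L - t)
H(K, d) = 4*d
v(C) = -7 + 2*C/3 (v(C) = C + (-5 - C/3 - 1*2) = C + (-5 - C/3 - 2) = C + (-7 - C/3) = -7 + 2*C/3)
a(k) = 3/(-7 + 24*k) (a(k) = 3/(-7 + k*(4*6)) = 3/(-7 + k*24) = 3/(-7 + 24*k))
-124 + v(10)*a(3) = -124 + (-7 + (⅔)*10)*(3/(-7 + 24*3)) = -124 + (-7 + 20/3)*(3/(-7 + 72)) = -124 - 1/65 = -8061/65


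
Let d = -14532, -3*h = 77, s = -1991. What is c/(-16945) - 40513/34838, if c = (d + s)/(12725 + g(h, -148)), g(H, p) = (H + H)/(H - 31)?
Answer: -37126584505839/31928052215341 ≈ -1.1628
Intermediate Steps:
h = -77/3 (h = -⅓*77 = -77/3 ≈ -25.667)
g(H, p) = 2*H/(-31 + H) (g(H, p) = (2*H)/(-31 + H) = 2*H/(-31 + H))
c = -1404455/1081702 (c = (-14532 - 1991)/(12725 + 2*(-77/3)/(-31 - 77/3)) = -16523/(12725 + 2*(-77/3)/(-170/3)) = -16523/(12725 + 2*(-77/3)*(-3/170)) = -16523/(12725 + 77/85) = -16523/1081702/85 = -16523*85/1081702 = -1404455/1081702 ≈ -1.2984)
c/(-16945) - 40513/34838 = -1404455/1081702/(-16945) - 40513/34838 = -1404455/1081702*(-1/16945) - 40513*1/34838 = 280891/3665888078 - 40513/34838 = -37126584505839/31928052215341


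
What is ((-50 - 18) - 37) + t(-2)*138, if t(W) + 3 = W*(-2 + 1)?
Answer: -243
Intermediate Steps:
t(W) = -3 - W (t(W) = -3 + W*(-2 + 1) = -3 + W*(-1) = -3 - W)
((-50 - 18) - 37) + t(-2)*138 = ((-50 - 18) - 37) + (-3 - 1*(-2))*138 = (-68 - 37) + (-3 + 2)*138 = -105 - 1*138 = -105 - 138 = -243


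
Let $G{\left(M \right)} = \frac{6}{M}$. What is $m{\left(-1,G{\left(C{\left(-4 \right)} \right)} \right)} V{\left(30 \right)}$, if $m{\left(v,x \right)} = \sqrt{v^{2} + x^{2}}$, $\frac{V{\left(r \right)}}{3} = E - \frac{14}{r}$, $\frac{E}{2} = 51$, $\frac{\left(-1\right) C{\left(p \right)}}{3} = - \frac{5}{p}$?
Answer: $\frac{1523 \sqrt{89}}{25} \approx 574.72$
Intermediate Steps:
$C{\left(p \right)} = \frac{15}{p}$ ($C{\left(p \right)} = - 3 \left(- \frac{5}{p}\right) = \frac{15}{p}$)
$E = 102$ ($E = 2 \cdot 51 = 102$)
$V{\left(r \right)} = 306 - \frac{42}{r}$ ($V{\left(r \right)} = 3 \left(102 - \frac{14}{r}\right) = 306 - \frac{42}{r}$)
$m{\left(-1,G{\left(C{\left(-4 \right)} \right)} \right)} V{\left(30 \right)} = \sqrt{\left(-1\right)^{2} + \left(\frac{6}{15 \frac{1}{-4}}\right)^{2}} \left(306 - \frac{42}{30}\right) = \sqrt{1 + \left(\frac{6}{15 \left(- \frac{1}{4}\right)}\right)^{2}} \left(306 - \frac{7}{5}\right) = \sqrt{1 + \left(\frac{6}{- \frac{15}{4}}\right)^{2}} \left(306 - \frac{7}{5}\right) = \sqrt{1 + \left(6 \left(- \frac{4}{15}\right)\right)^{2}} \cdot \frac{1523}{5} = \sqrt{1 + \left(- \frac{8}{5}\right)^{2}} \cdot \frac{1523}{5} = \sqrt{1 + \frac{64}{25}} \cdot \frac{1523}{5} = \sqrt{\frac{89}{25}} \cdot \frac{1523}{5} = \frac{\sqrt{89}}{5} \cdot \frac{1523}{5} = \frac{1523 \sqrt{89}}{25}$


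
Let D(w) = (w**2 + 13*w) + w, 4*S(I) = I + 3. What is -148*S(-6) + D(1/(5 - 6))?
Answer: 98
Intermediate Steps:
S(I) = 3/4 + I/4 (S(I) = (I + 3)/4 = (3 + I)/4 = 3/4 + I/4)
D(w) = w**2 + 14*w
-148*S(-6) + D(1/(5 - 6)) = -148*(3/4 + (1/4)*(-6)) + (14 + 1/(5 - 6))/(5 - 6) = -148*(3/4 - 3/2) + (14 + 1/(-1))/(-1) = -148*(-3/4) - (14 - 1) = 111 - 1*13 = 111 - 13 = 98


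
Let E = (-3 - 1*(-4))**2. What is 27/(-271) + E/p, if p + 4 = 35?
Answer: -566/8401 ≈ -0.067373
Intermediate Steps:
p = 31 (p = -4 + 35 = 31)
E = 1 (E = (-3 + 4)**2 = 1**2 = 1)
27/(-271) + E/p = 27/(-271) + 1/31 = 27*(-1/271) + 1*(1/31) = -27/271 + 1/31 = -566/8401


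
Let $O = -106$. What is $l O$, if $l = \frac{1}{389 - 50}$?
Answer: $- \frac{106}{339} \approx -0.31268$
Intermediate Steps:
$l = \frac{1}{339} \approx 0.0029499$
$l O = \frac{1}{339} \left(-106\right) = - \frac{106}{339}$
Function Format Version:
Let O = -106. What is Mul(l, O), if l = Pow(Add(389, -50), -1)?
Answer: Rational(-106, 339) ≈ -0.31268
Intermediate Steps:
l = Rational(1, 339) (l = Pow(339, -1) = Rational(1, 339) ≈ 0.0029499)
Mul(l, O) = Mul(Rational(1, 339), -106) = Rational(-106, 339)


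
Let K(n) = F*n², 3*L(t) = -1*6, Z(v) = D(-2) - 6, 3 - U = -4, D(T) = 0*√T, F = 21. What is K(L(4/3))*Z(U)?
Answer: -504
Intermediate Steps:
D(T) = 0
U = 7 (U = 3 - 1*(-4) = 3 + 4 = 7)
Z(v) = -6 (Z(v) = 0 - 6 = -6)
L(t) = -2 (L(t) = (-1*6)/3 = (⅓)*(-6) = -2)
K(n) = 21*n²
K(L(4/3))*Z(U) = (21*(-2)²)*(-6) = (21*4)*(-6) = 84*(-6) = -504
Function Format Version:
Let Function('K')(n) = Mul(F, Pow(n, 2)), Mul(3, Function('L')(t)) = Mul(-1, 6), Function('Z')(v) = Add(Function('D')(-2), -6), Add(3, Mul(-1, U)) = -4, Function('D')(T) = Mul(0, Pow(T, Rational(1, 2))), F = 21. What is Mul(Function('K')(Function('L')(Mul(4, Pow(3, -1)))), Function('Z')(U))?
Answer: -504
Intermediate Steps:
Function('D')(T) = 0
U = 7 (U = Add(3, Mul(-1, -4)) = Add(3, 4) = 7)
Function('Z')(v) = -6 (Function('Z')(v) = Add(0, -6) = -6)
Function('L')(t) = -2 (Function('L')(t) = Mul(Rational(1, 3), Mul(-1, 6)) = Mul(Rational(1, 3), -6) = -2)
Function('K')(n) = Mul(21, Pow(n, 2))
Mul(Function('K')(Function('L')(Mul(4, Pow(3, -1)))), Function('Z')(U)) = Mul(Mul(21, Pow(-2, 2)), -6) = Mul(Mul(21, 4), -6) = Mul(84, -6) = -504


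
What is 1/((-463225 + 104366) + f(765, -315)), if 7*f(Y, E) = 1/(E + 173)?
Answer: -994/356705847 ≈ -2.7866e-6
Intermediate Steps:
f(Y, E) = 1/(7*(173 + E)) (f(Y, E) = 1/(7*(E + 173)) = 1/(7*(173 + E)))
1/((-463225 + 104366) + f(765, -315)) = 1/((-463225 + 104366) + 1/(7*(173 - 315))) = 1/(-358859 + (⅐)/(-142)) = 1/(-358859 + (⅐)*(-1/142)) = 1/(-358859 - 1/994) = 1/(-356705847/994) = -994/356705847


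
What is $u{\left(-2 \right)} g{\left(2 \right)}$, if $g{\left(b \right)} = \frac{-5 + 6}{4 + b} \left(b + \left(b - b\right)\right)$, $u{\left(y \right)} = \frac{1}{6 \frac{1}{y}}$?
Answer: $- \frac{1}{9} \approx -0.11111$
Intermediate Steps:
$u{\left(y \right)} = \frac{y}{6}$
$g{\left(b \right)} = \frac{b}{4 + b}$ ($g{\left(b \right)} = 1 \frac{1}{4 + b} \left(b + 0\right) = \frac{b}{4 + b}$)
$u{\left(-2 \right)} g{\left(2 \right)} = \frac{1}{6} \left(-2\right) \frac{2}{4 + 2} = - \frac{2 \cdot \frac{1}{6}}{3} = \left(- \frac{1}{3}\right) \frac{1}{3} = - \frac{1}{9}$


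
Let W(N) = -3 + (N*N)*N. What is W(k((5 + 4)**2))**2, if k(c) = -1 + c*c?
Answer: 79693524872079253504009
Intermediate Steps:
k(c) = -1 + c**2
W(N) = -3 + N**3 (W(N) = -3 + N**2*N = -3 + N**3)
W(k((5 + 4)**2))**2 = (-3 + (-1 + ((5 + 4)**2)**2)**3)**2 = (-3 + (-1 + (9**2)**2)**3)**2 = (-3 + (-1 + 81**2)**3)**2 = (-3 + (-1 + 6561)**3)**2 = (-3 + 6560**3)**2 = (-3 + 282300416000)**2 = 282300415997**2 = 79693524872079253504009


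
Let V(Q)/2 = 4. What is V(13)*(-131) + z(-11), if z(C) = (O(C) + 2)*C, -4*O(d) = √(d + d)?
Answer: -1070 + 11*I*√22/4 ≈ -1070.0 + 12.899*I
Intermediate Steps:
O(d) = -√2*√d/4 (O(d) = -√(d + d)/4 = -√2*√d/4)
V(Q) = 8 (V(Q) = 2*4 = 8)
z(C) = C*(2 - √2*√C/4) (z(C) = (-√2*√C/4 + 2)*C = (2 - √2*√C/4)*C = C*(2 - √2*√C/4))
V(13)*(-131) + z(-11) = 8*(-131) + (2*(-11) - √2*(-11)^(3/2)/4) = -1048 + (-22 - √2*(-11*I*√11)/4) = -1048 + (-22 + 11*I*√22/4) = -1070 + 11*I*√22/4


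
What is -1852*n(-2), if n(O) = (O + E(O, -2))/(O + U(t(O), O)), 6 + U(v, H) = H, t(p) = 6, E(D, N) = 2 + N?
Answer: -1852/5 ≈ -370.40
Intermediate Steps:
U(v, H) = -6 + H
n(O) = O/(-6 + 2*O) (n(O) = (O + (2 - 2))/(O + (-6 + O)) = (O + 0)/(-6 + 2*O) = O/(-6 + 2*O))
-1852*n(-2) = -926*(-2)/(-3 - 2) = -926*(-2)/(-5) = -926*(-2)*(-1)/5 = -1852*⅕ = -1852/5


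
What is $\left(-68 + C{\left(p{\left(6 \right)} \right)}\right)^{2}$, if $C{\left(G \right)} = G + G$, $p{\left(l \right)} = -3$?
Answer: $5476$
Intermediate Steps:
$C{\left(G \right)} = 2 G$
$\left(-68 + C{\left(p{\left(6 \right)} \right)}\right)^{2} = \left(-68 + 2 \left(-3\right)\right)^{2} = \left(-68 - 6\right)^{2} = \left(-74\right)^{2} = 5476$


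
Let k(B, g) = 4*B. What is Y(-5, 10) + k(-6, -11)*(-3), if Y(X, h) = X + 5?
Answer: 72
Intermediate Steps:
Y(X, h) = 5 + X
Y(-5, 10) + k(-6, -11)*(-3) = (5 - 5) + (4*(-6))*(-3) = 0 - 24*(-3) = 0 + 72 = 72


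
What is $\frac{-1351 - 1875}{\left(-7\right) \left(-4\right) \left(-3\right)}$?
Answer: $\frac{1613}{42} \approx 38.405$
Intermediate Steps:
$\frac{-1351 - 1875}{\left(-7\right) \left(-4\right) \left(-3\right)} = \frac{-1351 - 1875}{28 \left(-3\right)} = - \frac{3226}{-84} = \left(-3226\right) \left(- \frac{1}{84}\right) = \frac{1613}{42}$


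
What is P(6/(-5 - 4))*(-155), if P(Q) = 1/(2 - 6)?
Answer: 155/4 ≈ 38.750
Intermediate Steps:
P(Q) = -1/4 (P(Q) = 1/(-4) = -1/4)
P(6/(-5 - 4))*(-155) = -1/4*(-155) = 155/4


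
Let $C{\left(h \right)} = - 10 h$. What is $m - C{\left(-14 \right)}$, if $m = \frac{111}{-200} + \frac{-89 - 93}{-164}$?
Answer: $- \frac{1143451}{8200} \approx -139.45$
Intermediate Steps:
$m = \frac{4549}{8200}$ ($m = 111 \left(- \frac{1}{200}\right) - - \frac{91}{82} = - \frac{111}{200} + \frac{91}{82} = \frac{4549}{8200} \approx 0.55476$)
$m - C{\left(-14 \right)} = \frac{4549}{8200} - \left(-10\right) \left(-14\right) = \frac{4549}{8200} - 140 = - \frac{1143451}{8200}$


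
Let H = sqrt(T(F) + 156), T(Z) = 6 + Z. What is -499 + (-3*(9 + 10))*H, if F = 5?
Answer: -499 - 57*sqrt(167) ≈ -1235.6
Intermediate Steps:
H = sqrt(167) (H = sqrt((6 + 5) + 156) = sqrt(11 + 156) = sqrt(167) ≈ 12.923)
-499 + (-3*(9 + 10))*H = -499 + (-3*(9 + 10))*sqrt(167) = -499 + (-3*19)*sqrt(167) = -499 - 57*sqrt(167)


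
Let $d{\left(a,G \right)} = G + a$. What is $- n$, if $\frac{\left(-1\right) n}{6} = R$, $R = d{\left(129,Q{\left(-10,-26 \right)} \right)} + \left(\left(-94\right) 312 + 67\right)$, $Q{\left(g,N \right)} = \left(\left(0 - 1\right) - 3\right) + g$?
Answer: $-174876$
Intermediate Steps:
$Q{\left(g,N \right)} = -4 + g$ ($Q{\left(g,N \right)} = \left(-1 - 3\right) + g = -4 + g$)
$R = -29146$ ($R = \left(\left(-4 - 10\right) + 129\right) + \left(\left(-94\right) 312 + 67\right) = \left(-14 + 129\right) + \left(-29328 + 67\right) = 115 - 29261 = -29146$)
$n = 174876$ ($n = \left(-6\right) \left(-29146\right) = 174876$)
$- n = \left(-1\right) 174876 = -174876$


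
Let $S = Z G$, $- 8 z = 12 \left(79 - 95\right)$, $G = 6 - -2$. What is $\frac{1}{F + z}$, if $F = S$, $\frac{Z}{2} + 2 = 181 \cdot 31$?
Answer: $\frac{1}{89768} \approx 1.114 \cdot 10^{-5}$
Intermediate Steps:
$G = 8$ ($G = 6 + 2 = 8$)
$Z = 11218$ ($Z = -4 + 2 \cdot 181 \cdot 31 = -4 + 2 \cdot 5611 = -4 + 11222 = 11218$)
$z = 24$ ($z = - \frac{12 \left(79 - 95\right)}{8} = - \frac{12 \left(-16\right)}{8} = \left(- \frac{1}{8}\right) \left(-192\right) = 24$)
$S = 89744$ ($S = 11218 \cdot 8 = 89744$)
$F = 89744$
$\frac{1}{F + z} = \frac{1}{89744 + 24} = \frac{1}{89768}$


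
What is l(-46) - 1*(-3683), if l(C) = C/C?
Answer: 3684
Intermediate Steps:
l(C) = 1
l(-46) - 1*(-3683) = 1 - 1*(-3683) = 1 + 3683 = 3684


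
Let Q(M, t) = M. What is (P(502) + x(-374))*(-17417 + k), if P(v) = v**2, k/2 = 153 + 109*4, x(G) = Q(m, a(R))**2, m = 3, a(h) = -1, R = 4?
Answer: -4092439107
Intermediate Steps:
x(G) = 9 (x(G) = 3**2 = 9)
k = 1178 (k = 2*(153 + 109*4) = 2*(153 + 436) = 2*589 = 1178)
(P(502) + x(-374))*(-17417 + k) = (502**2 + 9)*(-17417 + 1178) = (252004 + 9)*(-16239) = 252013*(-16239) = -4092439107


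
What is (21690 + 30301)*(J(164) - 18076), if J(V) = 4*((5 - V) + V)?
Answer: -938749496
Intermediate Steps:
J(V) = 20 (J(V) = 4*5 = 20)
(21690 + 30301)*(J(164) - 18076) = (21690 + 30301)*(20 - 18076) = 51991*(-18056) = -938749496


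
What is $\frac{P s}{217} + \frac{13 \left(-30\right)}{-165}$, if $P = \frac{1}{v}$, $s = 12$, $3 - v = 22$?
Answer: $\frac{107066}{45353} \approx 2.3607$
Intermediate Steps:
$v = -19$ ($v = 3 - 22 = -19$)
$P = - \frac{1}{19}$ ($P = \frac{1}{-19} = - \frac{1}{19} \approx -0.052632$)
$\frac{P s}{217} + \frac{13 \left(-30\right)}{-165} = \frac{\left(- \frac{1}{19}\right) 12}{217} + \frac{13 \left(-30\right)}{-165} = \left(- \frac{12}{19}\right) \frac{1}{217} - - \frac{26}{11} = - \frac{12}{4123} + \frac{26}{11} = \frac{107066}{45353}$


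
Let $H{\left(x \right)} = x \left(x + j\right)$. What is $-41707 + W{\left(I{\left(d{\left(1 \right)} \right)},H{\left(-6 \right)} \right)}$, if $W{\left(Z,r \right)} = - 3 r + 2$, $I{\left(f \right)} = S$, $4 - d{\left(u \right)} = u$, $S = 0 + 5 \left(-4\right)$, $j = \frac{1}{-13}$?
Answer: $- \frac{543587}{13} \approx -41814.0$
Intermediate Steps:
$j = - \frac{1}{13} \approx -0.076923$
$H{\left(x \right)} = x \left(- \frac{1}{13} + x\right)$ ($H{\left(x \right)} = x \left(x - \frac{1}{13}\right) = x \left(- \frac{1}{13} + x\right)$)
$S = -20$ ($S = 0 - 20 = -20$)
$d{\left(u \right)} = 4 - u$
$I{\left(f \right)} = -20$
$W{\left(Z,r \right)} = 2 - 3 r$
$-41707 + W{\left(I{\left(d{\left(1 \right)} \right)},H{\left(-6 \right)} \right)} = -41707 + \left(2 - 3 \left(- 6 \left(- \frac{1}{13} - 6\right)\right)\right) = -41707 + \left(2 - 3 \left(\left(-6\right) \left(- \frac{79}{13}\right)\right)\right) = -41707 + \left(2 - \frac{1422}{13}\right) = -41707 - \frac{1396}{13} = - \frac{543587}{13}$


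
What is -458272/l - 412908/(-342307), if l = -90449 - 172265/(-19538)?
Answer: 542076754176404/86409059543597 ≈ 6.2734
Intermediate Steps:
l = -1767020297/19538 (l = -90449 - 172265*(-1)/19538 = -90449 - 1*(-172265/19538) = -90449 + 172265/19538 = -1767020297/19538 ≈ -90440.)
-458272/l - 412908/(-342307) = -458272/(-1767020297/19538) - 412908/(-342307) = -458272*(-19538/1767020297) - 412908*(-1/342307) = 8953718336/1767020297 + 412908/342307 = 542076754176404/86409059543597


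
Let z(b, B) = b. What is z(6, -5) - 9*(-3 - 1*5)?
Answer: 78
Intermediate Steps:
z(6, -5) - 9*(-3 - 1*5) = 6 - 9*(-3 - 1*5) = 6 - 9*(-3 - 5) = 6 - 9*(-8) = 6 + 72 = 78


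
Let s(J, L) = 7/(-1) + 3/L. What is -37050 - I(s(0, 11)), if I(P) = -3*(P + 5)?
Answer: -407607/11 ≈ -37055.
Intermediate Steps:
s(J, L) = -7 + 3/L (s(J, L) = 7*(-1) + 3/L = -7 + 3/L)
I(P) = -15 - 3*P (I(P) = -3*(5 + P) = -15 - 3*P)
-37050 - I(s(0, 11)) = -37050 - (-15 - 3*(-7 + 3/11)) = -37050 - (-15 - 3*(-74/11)) = -37050 - (-15 + 222/11) = -37050 - 1*57/11 = -37050 - 57/11 = -407607/11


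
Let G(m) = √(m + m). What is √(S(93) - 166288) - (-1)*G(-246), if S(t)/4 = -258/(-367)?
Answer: 2*I*(√5599196422 + 367*√123)/367 ≈ 429.96*I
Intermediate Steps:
G(m) = √2*√m (G(m) = √(2*m) = √2*√m)
S(t) = 1032/367 (S(t) = 4*(-258/(-367)) = 4*(-258*(-1/367)) = 4*(258/367) = 1032/367)
√(S(93) - 166288) - (-1)*G(-246) = √(1032/367 - 166288) - (-1)*√2*√(-246) = √(-61026664/367) - (-1)*√2*(I*√246) = 2*I*√5599196422/367 - (-1)*2*I*√123 = 2*I*√5599196422/367 - (-2)*I*√123 = 2*I*√5599196422/367 + 2*I*√123 = 2*I*√123 + 2*I*√5599196422/367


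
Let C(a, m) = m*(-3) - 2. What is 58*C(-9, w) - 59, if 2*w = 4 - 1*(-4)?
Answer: -871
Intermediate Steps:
w = 4 (w = (4 - 1*(-4))/2 = (4 + 4)/2 = (½)*8 = 4)
C(a, m) = -2 - 3*m (C(a, m) = -3*m - 2 = -2 - 3*m)
58*C(-9, w) - 59 = 58*(-2 - 3*4) - 59 = 58*(-2 - 12) - 59 = 58*(-14) - 59 = -812 - 59 = -871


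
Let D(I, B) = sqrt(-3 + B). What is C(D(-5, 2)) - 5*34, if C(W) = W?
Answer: -170 + I ≈ -170.0 + 1.0*I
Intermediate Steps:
C(D(-5, 2)) - 5*34 = sqrt(-3 + 2) - 5*34 = sqrt(-1) - 170 = I - 170 = -170 + I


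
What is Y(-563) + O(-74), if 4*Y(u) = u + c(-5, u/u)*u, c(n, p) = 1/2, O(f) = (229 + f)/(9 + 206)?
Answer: -72379/344 ≈ -210.40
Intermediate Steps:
O(f) = 229/215 + f/215 (O(f) = (229 + f)/215 = (229 + f)*(1/215) = 229/215 + f/215)
c(n, p) = ½ (c(n, p) = 1*(½) = ½)
Y(u) = 3*u/8 (Y(u) = (u + u/2)/4 = (3*u/2)/4 = 3*u/8)
Y(-563) + O(-74) = (3/8)*(-563) + (229/215 + (1/215)*(-74)) = -1689/8 + (229/215 - 74/215) = -1689/8 + 31/43 = -72379/344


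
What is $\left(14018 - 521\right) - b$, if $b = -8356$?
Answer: $21853$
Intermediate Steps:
$\left(14018 - 521\right) - b = \left(14018 - 521\right) - -8356 = \left(14018 - 521\right) + 8356 = 13497 + 8356 = 21853$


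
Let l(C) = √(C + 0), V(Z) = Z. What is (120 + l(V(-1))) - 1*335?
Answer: -215 + I ≈ -215.0 + 1.0*I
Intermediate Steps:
l(C) = √C
(120 + l(V(-1))) - 1*335 = (120 + √(-1)) - 1*335 = (120 + I) - 335 = -215 + I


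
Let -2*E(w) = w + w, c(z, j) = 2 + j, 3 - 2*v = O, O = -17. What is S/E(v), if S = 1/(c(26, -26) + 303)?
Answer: -1/2790 ≈ -0.00035842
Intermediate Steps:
v = 10 (v = 3/2 - ½*(-17) = 3/2 + 17/2 = 10)
E(w) = -w (E(w) = -(w + w)/2 = -w)
S = 1/279 (S = 1/((2 - 26) + 303) = 1/(-24 + 303) = 1/279 ≈ 0.0035842)
S/E(v) = 1/(279*((-1*10))) = (1/279)/(-10) = (1/279)*(-⅒) = -1/2790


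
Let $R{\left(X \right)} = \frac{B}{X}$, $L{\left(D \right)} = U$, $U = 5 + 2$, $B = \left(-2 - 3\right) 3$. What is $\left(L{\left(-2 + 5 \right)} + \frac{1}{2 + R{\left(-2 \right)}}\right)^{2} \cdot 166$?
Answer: $\frac{3025350}{361} \approx 8380.5$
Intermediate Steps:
$B = -15$ ($B = \left(-5\right) 3 = -15$)
$U = 7$
$L{\left(D \right)} = 7$
$R{\left(X \right)} = - \frac{15}{X}$
$\left(L{\left(-2 + 5 \right)} + \frac{1}{2 + R{\left(-2 \right)}}\right)^{2} \cdot 166 = \left(7 + \frac{1}{2 - \frac{15}{-2}}\right)^{2} \cdot 166 = \left(7 + \frac{1}{2 - - \frac{15}{2}}\right)^{2} \cdot 166 = \left(7 + \frac{1}{2 + \frac{15}{2}}\right)^{2} \cdot 166 = \left(7 + \frac{1}{\frac{19}{2}}\right)^{2} \cdot 166 = \left(7 + \frac{2}{19}\right)^{2} \cdot 166 = \left(\frac{135}{19}\right)^{2} \cdot 166 = \frac{18225}{361} \cdot 166 = \frac{3025350}{361}$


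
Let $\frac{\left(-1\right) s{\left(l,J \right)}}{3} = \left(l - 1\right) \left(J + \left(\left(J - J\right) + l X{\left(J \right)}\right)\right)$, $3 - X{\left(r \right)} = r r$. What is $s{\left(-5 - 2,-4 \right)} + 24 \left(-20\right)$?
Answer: $1608$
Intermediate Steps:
$X{\left(r \right)} = 3 - r^{2}$ ($X{\left(r \right)} = 3 - r r = 3 - r^{2}$)
$s{\left(l,J \right)} = - 3 \left(-1 + l\right) \left(J + l \left(3 - J^{2}\right)\right)$ ($s{\left(l,J \right)} = - 3 \left(l - 1\right) \left(J + \left(\left(J - J\right) + l \left(3 - J^{2}\right)\right)\right) = - 3 \left(-1 + l\right) \left(J + \left(0 + l \left(3 - J^{2}\right)\right)\right) = - 3 \left(-1 + l\right) \left(J + l \left(3 - J^{2}\right)\right)$)
$s{\left(-5 - 2,-4 \right)} + 24 \left(-20\right) = \left(3 \left(-4\right) - - 12 \left(-5 - 2\right) - 3 \left(-5 - 2\right) \left(-3 + \left(-4\right)^{2}\right) + 3 \left(-5 - 2\right)^{2} \left(-3 + \left(-4\right)^{2}\right)\right) + 24 \left(-20\right) = \left(-12 - \left(-12\right) \left(-7\right) - - 21 \left(-3 + 16\right) + 3 \left(-7\right)^{2} \left(-3 + 16\right)\right) - 480 = \left(-12 - 84 - \left(-21\right) 13 + 3 \cdot 49 \cdot 13\right) - 480 = \left(-12 - 84 + 273 + 1911\right) - 480 = 2088 - 480 = 1608$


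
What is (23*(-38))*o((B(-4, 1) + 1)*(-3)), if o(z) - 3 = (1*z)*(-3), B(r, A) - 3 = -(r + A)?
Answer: -57684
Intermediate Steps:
B(r, A) = 3 - A - r (B(r, A) = 3 - (r + A) = 3 - (A + r) = 3 + (-A - r) = 3 - A - r)
o(z) = 3 - 3*z (o(z) = 3 + (1*z)*(-3) = 3 + z*(-3) = 3 - 3*z)
(23*(-38))*o((B(-4, 1) + 1)*(-3)) = (23*(-38))*(3 - 3*((3 - 1*1 - 1*(-4)) + 1)*(-3)) = -874*(3 - 3*((3 - 1 + 4) + 1)*(-3)) = -874*(3 - 3*(6 + 1)*(-3)) = -874*(3 - 21*(-3)) = -874*(3 - 3*(-21)) = -874*(3 + 63) = -874*66 = -57684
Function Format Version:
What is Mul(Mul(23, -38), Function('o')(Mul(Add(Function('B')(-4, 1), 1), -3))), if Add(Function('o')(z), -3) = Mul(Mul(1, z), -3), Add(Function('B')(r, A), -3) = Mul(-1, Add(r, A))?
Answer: -57684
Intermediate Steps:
Function('B')(r, A) = Add(3, Mul(-1, A), Mul(-1, r)) (Function('B')(r, A) = Add(3, Mul(-1, Add(r, A))) = Add(3, Mul(-1, Add(A, r))) = Add(3, Add(Mul(-1, A), Mul(-1, r))) = Add(3, Mul(-1, A), Mul(-1, r)))
Function('o')(z) = Add(3, Mul(-3, z)) (Function('o')(z) = Add(3, Mul(Mul(1, z), -3)) = Add(3, Mul(z, -3)) = Add(3, Mul(-3, z)))
Mul(Mul(23, -38), Function('o')(Mul(Add(Function('B')(-4, 1), 1), -3))) = Mul(Mul(23, -38), Add(3, Mul(-3, Mul(Add(Add(3, Mul(-1, 1), Mul(-1, -4)), 1), -3)))) = Mul(-874, Add(3, Mul(-3, Mul(Add(Add(3, -1, 4), 1), -3)))) = Mul(-874, Add(3, Mul(-3, Mul(Add(6, 1), -3)))) = Mul(-874, Add(3, Mul(-3, Mul(7, -3)))) = Mul(-874, Add(3, Mul(-3, -21))) = Mul(-874, Add(3, 63)) = Mul(-874, 66) = -57684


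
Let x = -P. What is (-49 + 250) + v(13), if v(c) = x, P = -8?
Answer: 209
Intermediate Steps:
x = 8 (x = -1*(-8) = 8)
v(c) = 8
(-49 + 250) + v(13) = (-49 + 250) + 8 = 201 + 8 = 209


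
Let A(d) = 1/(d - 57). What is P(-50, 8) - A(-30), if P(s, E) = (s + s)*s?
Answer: 435001/87 ≈ 5000.0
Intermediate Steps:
A(d) = 1/(-57 + d)
P(s, E) = 2*s**2 (P(s, E) = (2*s)*s = 2*s**2)
P(-50, 8) - A(-30) = 2*(-50)**2 - 1/(-57 - 30) = 2*2500 - 1/(-87) = 5000 - 1*(-1/87) = 5000 + 1/87 = 435001/87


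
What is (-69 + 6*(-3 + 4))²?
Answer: 3969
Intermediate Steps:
(-69 + 6*(-3 + 4))² = (-69 + 6*1)² = (-69 + 6)² = (-63)² = 3969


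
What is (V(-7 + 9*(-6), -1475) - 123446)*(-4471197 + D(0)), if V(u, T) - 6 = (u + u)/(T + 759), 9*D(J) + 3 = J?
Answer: 296383100455364/537 ≈ 5.5192e+11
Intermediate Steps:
D(J) = -⅓ + J/9
V(u, T) = 6 + 2*u/(759 + T) (V(u, T) = 6 + (u + u)/(T + 759) = 6 + (2*u)/(759 + T) = 6 + 2*u/(759 + T))
(V(-7 + 9*(-6), -1475) - 123446)*(-4471197 + D(0)) = (2*(2277 + (-7 + 9*(-6)) + 3*(-1475))/(759 - 1475) - 123446)*(-4471197 + (-⅓ + (⅑)*0)) = (2*(2277 + (-7 - 54) - 4425)/(-716) - 123446)*(-4471197 + (-⅓ + 0)) = (2*(-1/716)*(2277 - 61 - 4425) - 123446)*(-4471197 - ⅓) = (2*(-1/716)*(-2209) - 123446)*(-13413592/3) = (2209/358 - 123446)*(-13413592/3) = -44191459/358*(-13413592/3) = 296383100455364/537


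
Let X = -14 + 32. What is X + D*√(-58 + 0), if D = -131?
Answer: 18 - 131*I*√58 ≈ 18.0 - 997.67*I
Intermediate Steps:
X = 18
X + D*√(-58 + 0) = 18 - 131*√(-58 + 0) = 18 - 131*I*√58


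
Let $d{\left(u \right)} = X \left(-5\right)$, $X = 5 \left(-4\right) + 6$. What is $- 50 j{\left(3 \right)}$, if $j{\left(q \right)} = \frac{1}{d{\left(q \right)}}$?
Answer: $- \frac{5}{7} \approx -0.71429$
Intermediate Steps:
$X = -14$ ($X = -20 + 6 = -14$)
$d{\left(u \right)} = 70$ ($d{\left(u \right)} = \left(-14\right) \left(-5\right) = 70$)
$j{\left(q \right)} = \frac{1}{70}$
$- 50 j{\left(3 \right)} = \left(-50\right) \frac{1}{70} = - \frac{5}{7}$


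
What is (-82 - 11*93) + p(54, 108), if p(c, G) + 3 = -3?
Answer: -1111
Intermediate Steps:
p(c, G) = -6 (p(c, G) = -3 - 3 = -6)
(-82 - 11*93) + p(54, 108) = (-82 - 11*93) - 6 = (-82 - 1023) - 6 = -1105 - 6 = -1111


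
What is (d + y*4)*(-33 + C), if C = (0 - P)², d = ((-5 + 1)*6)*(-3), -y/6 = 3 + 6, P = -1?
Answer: 4608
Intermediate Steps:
y = -54 (y = -6*(3 + 6) = -6*9 = -54)
d = 72 (d = -4*6*(-3) = -24*(-3) = 72)
C = 1 (C = (0 - 1*(-1))² = (0 + 1)² = 1² = 1)
(d + y*4)*(-33 + C) = (72 - 54*4)*(-33 + 1) = (72 - 216)*(-32) = -144*(-32) = 4608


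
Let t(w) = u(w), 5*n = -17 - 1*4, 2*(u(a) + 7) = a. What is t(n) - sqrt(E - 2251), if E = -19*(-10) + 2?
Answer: -91/10 - I*sqrt(2059) ≈ -9.1 - 45.376*I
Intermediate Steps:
u(a) = -7 + a/2
E = 192 (E = 190 + 2 = 192)
n = -21/5 (n = (-17 - 1*4)/5 = (-17 - 4)/5 = (1/5)*(-21) = -21/5 ≈ -4.2000)
t(w) = -7 + w/2
t(n) - sqrt(E - 2251) = (-7 + (1/2)*(-21/5)) - sqrt(192 - 2251) = (-7 - 21/10) - sqrt(-2059) = -91/10 - I*sqrt(2059)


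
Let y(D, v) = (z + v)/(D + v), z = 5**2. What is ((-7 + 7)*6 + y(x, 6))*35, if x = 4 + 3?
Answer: 1085/13 ≈ 83.462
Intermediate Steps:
z = 25
x = 7
y(D, v) = (25 + v)/(D + v)
((-7 + 7)*6 + y(x, 6))*35 = ((-7 + 7)*6 + (25 + 6)/(7 + 6))*35 = (0*6 + 31/13)*35 = (0 + (1/13)*31)*35 = (0 + 31/13)*35 = (31/13)*35 = 1085/13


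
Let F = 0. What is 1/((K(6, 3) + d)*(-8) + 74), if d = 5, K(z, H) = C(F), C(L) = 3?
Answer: ⅒ ≈ 0.10000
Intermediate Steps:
K(z, H) = 3
1/((K(6, 3) + d)*(-8) + 74) = 1/((3 + 5)*(-8) + 74) = 1/(8*(-8) + 74) = 1/(-64 + 74) = 1/10 = ⅒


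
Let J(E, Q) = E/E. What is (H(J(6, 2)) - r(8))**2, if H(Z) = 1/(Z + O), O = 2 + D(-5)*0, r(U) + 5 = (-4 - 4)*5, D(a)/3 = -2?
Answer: 18496/9 ≈ 2055.1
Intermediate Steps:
J(E, Q) = 1
D(a) = -6 (D(a) = 3*(-2) = -6)
r(U) = -45 (r(U) = -5 + (-4 - 4)*5 = -5 - 8*5 = -5 - 40 = -45)
O = 2 (O = 2 - 6*0 = 2 + 0 = 2)
H(Z) = 1/(2 + Z) (H(Z) = 1/(Z + 2) = 1/(2 + Z))
(H(J(6, 2)) - r(8))**2 = (1/(2 + 1) - 1*(-45))**2 = (1/3 + 45)**2 = (136/3)**2 = 18496/9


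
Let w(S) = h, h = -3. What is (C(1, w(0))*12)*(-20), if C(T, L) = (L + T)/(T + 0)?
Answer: 480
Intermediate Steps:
w(S) = -3
C(T, L) = (L + T)/T
(C(1, w(0))*12)*(-20) = (((-3 + 1)/1)*12)*(-20) = ((1*(-2))*12)*(-20) = -2*12*(-20) = -24*(-20) = 480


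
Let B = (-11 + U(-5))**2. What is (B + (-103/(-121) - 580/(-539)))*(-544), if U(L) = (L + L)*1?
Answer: -1428607104/5929 ≈ -2.4095e+5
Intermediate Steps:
U(L) = 2*L (U(L) = (2*L)*1 = 2*L)
B = 441 (B = (-11 + 2*(-5))**2 = (-11 - 10)**2 = (-21)**2 = 441)
(B + (-103/(-121) - 580/(-539)))*(-544) = (441 + (-103/(-121) - 580/(-539)))*(-544) = (441 + (-103*(-1/121) - 580*(-1/539)))*(-544) = (441 + (103/121 + 580/539))*(-544) = (441 + 11427/5929)*(-544) = (2626116/5929)*(-544) = -1428607104/5929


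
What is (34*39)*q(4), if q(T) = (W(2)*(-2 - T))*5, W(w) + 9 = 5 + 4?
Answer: 0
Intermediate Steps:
W(w) = 0 (W(w) = -9 + (5 + 4) = -9 + 9 = 0)
q(T) = 0 (q(T) = (0*(-2 - T))*5 = 0*5 = 0)
(34*39)*q(4) = (34*39)*0 = 1326*0 = 0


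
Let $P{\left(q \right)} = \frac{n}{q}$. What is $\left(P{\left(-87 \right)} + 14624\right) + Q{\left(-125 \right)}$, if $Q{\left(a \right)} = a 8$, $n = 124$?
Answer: $\frac{1185164}{87} \approx 13623.0$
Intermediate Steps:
$P{\left(q \right)} = \frac{124}{q}$
$Q{\left(a \right)} = 8 a$
$\left(P{\left(-87 \right)} + 14624\right) + Q{\left(-125 \right)} = \left(\frac{124}{-87} + 14624\right) + 8 \left(-125\right) = \left(124 \left(- \frac{1}{87}\right) + 14624\right) - 1000 = \left(- \frac{124}{87} + 14624\right) - 1000 = \frac{1272164}{87} - 1000 = \frac{1185164}{87}$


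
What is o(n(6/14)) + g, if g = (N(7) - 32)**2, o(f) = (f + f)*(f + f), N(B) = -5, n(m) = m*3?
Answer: 67405/49 ≈ 1375.6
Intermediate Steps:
n(m) = 3*m
o(f) = 4*f**2 (o(f) = (2*f)*(2*f) = 4*f**2)
g = 1369 (g = (-5 - 32)**2 = (-37)**2 = 1369)
o(n(6/14)) + g = 4*(3*(6/14))**2 + 1369 = 4*(3*(6*(1/14)))**2 + 1369 = 4*(3*(3/7))**2 + 1369 = 4*(9/7)**2 + 1369 = 4*(81/49) + 1369 = 324/49 + 1369 = 67405/49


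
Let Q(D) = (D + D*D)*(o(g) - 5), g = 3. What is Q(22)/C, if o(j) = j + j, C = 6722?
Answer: 253/3361 ≈ 0.075275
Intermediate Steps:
o(j) = 2*j
Q(D) = D + D**2 (Q(D) = (D + D*D)*(2*3 - 5) = (D + D**2)*(6 - 5) = (D + D**2)*1 = D + D**2)
Q(22)/C = (22*(1 + 22))/6722 = (22*23)*(1/6722) = 506*(1/6722) = 253/3361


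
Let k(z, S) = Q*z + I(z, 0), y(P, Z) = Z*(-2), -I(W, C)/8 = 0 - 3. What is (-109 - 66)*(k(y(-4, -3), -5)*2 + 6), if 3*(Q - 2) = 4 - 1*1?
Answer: -15750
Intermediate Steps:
Q = 3 (Q = 2 + (4 - 1*1)/3 = 2 + (4 - 1)/3 = 2 + (⅓)*3 = 2 + 1 = 3)
I(W, C) = 24 (I(W, C) = -8*(0 - 3) = -8*(-3) = 24)
y(P, Z) = -2*Z
k(z, S) = 24 + 3*z (k(z, S) = 3*z + 24 = 24 + 3*z)
(-109 - 66)*(k(y(-4, -3), -5)*2 + 6) = (-109 - 66)*((24 + 3*(-2*(-3)))*2 + 6) = -175*((24 + 3*6)*2 + 6) = -175*((24 + 18)*2 + 6) = -175*(42*2 + 6) = -175*(84 + 6) = -175*90 = -15750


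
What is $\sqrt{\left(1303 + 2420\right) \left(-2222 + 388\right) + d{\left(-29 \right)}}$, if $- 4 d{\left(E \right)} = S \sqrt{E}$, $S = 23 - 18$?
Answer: $\frac{\sqrt{-27311928 - 5 i \sqrt{29}}}{2} \approx 0.0012881 - 2613.0 i$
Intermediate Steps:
$S = 5$
$d{\left(E \right)} = - \frac{5 \sqrt{E}}{4}$
$\sqrt{\left(1303 + 2420\right) \left(-2222 + 388\right) + d{\left(-29 \right)}} = \sqrt{\left(1303 + 2420\right) \left(-2222 + 388\right) - \frac{5 \sqrt{-29}}{4}} = \sqrt{3723 \left(-1834\right) - \frac{5 i \sqrt{29}}{4}} = \sqrt{-6827982 - \frac{5 i \sqrt{29}}{4}}$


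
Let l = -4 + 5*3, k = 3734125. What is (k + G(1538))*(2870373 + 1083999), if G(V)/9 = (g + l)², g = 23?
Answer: 14807260630788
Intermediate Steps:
l = 11 (l = -4 + 15 = 11)
G(V) = 10404 (G(V) = 9*(23 + 11)² = 9*34² = 9*1156 = 10404)
(k + G(1538))*(2870373 + 1083999) = (3734125 + 10404)*(2870373 + 1083999) = 3744529*3954372 = 14807260630788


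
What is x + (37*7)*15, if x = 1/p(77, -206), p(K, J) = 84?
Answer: 326341/84 ≈ 3885.0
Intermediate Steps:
x = 1/84 ≈ 0.011905
x + (37*7)*15 = 1/84 + (37*7)*15 = 1/84 + 259*15 = 1/84 + 3885 = 326341/84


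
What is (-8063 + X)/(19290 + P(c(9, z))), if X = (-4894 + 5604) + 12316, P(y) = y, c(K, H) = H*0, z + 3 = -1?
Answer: 4963/19290 ≈ 0.25728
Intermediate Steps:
z = -4 (z = -3 - 1 = -4)
c(K, H) = 0
X = 13026 (X = 710 + 12316 = 13026)
(-8063 + X)/(19290 + P(c(9, z))) = (-8063 + 13026)/(19290 + 0) = 4963/19290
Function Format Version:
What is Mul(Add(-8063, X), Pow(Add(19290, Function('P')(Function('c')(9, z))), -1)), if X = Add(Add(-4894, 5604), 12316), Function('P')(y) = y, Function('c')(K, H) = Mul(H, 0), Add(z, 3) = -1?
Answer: Rational(4963, 19290) ≈ 0.25728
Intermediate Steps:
z = -4 (z = Add(-3, -1) = -4)
Function('c')(K, H) = 0
X = 13026 (X = Add(710, 12316) = 13026)
Mul(Add(-8063, X), Pow(Add(19290, Function('P')(Function('c')(9, z))), -1)) = Mul(Add(-8063, 13026), Pow(Add(19290, 0), -1)) = Mul(4963, Pow(19290, -1)) = Mul(4963, Rational(1, 19290)) = Rational(4963, 19290)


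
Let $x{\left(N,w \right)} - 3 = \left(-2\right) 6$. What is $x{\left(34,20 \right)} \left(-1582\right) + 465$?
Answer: $14703$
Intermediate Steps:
$x{\left(N,w \right)} = -9$ ($x{\left(N,w \right)} = 3 - 12 = -9$)
$x{\left(34,20 \right)} \left(-1582\right) + 465 = \left(-9\right) \left(-1582\right) + 465 = 14238 + 465 = 14703$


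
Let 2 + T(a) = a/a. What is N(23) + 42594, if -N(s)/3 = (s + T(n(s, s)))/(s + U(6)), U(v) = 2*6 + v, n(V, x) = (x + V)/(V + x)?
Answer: 1746288/41 ≈ 42592.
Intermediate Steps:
n(V, x) = 1 (n(V, x) = (V + x)/(V + x) = 1)
T(a) = -1 (T(a) = -2 + a/a = -2 + 1 = -1)
U(v) = 12 + v
N(s) = -3*(-1 + s)/(18 + s) (N(s) = -3*(s - 1)/(s + (12 + 6)) = -3*(-1 + s)/(s + 18) = -3*(-1 + s)/(18 + s))
N(23) + 42594 = 3*(1 - 1*23)/(18 + 23) + 42594 = 3*(1 - 23)/41 + 42594 = 3*(1/41)*(-22) + 42594 = -66/41 + 42594 = 1746288/41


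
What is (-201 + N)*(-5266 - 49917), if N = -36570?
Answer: 2029134093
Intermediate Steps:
(-201 + N)*(-5266 - 49917) = (-201 - 36570)*(-5266 - 49917) = -36771*(-55183) = 2029134093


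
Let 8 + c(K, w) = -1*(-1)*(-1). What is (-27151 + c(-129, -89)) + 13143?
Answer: -14017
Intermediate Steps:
c(K, w) = -9 (c(K, w) = -8 - 1*(-1)*(-1) = -8 + 1*(-1) = -8 - 1 = -9)
(-27151 + c(-129, -89)) + 13143 = (-27151 - 9) + 13143 = -27160 + 13143 = -14017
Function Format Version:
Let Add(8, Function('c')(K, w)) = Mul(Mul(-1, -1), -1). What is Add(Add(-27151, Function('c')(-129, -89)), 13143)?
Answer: -14017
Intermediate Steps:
Function('c')(K, w) = -9 (Function('c')(K, w) = Add(-8, Mul(Mul(-1, -1), -1)) = Add(-8, Mul(1, -1)) = Add(-8, -1) = -9)
Add(Add(-27151, Function('c')(-129, -89)), 13143) = Add(Add(-27151, -9), 13143) = Add(-27160, 13143) = -14017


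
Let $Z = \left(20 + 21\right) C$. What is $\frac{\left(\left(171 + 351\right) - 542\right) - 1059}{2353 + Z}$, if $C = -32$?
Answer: $- \frac{1079}{1041} \approx -1.0365$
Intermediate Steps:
$Z = -1312$ ($Z = \left(20 + 21\right) \left(-32\right) = 41 \left(-32\right) = -1312$)
$\frac{\left(\left(171 + 351\right) - 542\right) - 1059}{2353 + Z} = \frac{\left(\left(171 + 351\right) - 542\right) - 1059}{2353 - 1312} = \frac{\left(522 - 542\right) - 1059}{1041} = \left(-20 - 1059\right) \frac{1}{1041} = \left(-1079\right) \frac{1}{1041} = - \frac{1079}{1041}$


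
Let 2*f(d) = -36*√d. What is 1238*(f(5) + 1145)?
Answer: 1417510 - 22284*√5 ≈ 1.3677e+6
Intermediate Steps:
f(d) = -18*√d (f(d) = (-36*√d)/2 = -18*√d)
1238*(f(5) + 1145) = 1238*(-18*√5 + 1145) = 1238*(1145 - 18*√5) = 1417510 - 22284*√5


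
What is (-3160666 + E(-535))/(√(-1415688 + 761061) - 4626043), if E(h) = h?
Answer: 860226573979/1258839676028 + 185953*I*√654627/1258839676028 ≈ 0.68335 + 0.00011952*I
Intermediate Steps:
(-3160666 + E(-535))/(√(-1415688 + 761061) - 4626043) = (-3160666 - 535)/(√(-1415688 + 761061) - 4626043) = -3161201/(√(-654627) - 4626043) = -3161201/(I*√654627 - 4626043) = -3161201/(-4626043 + I*√654627)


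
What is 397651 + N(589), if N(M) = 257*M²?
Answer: 89556348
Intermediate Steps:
397651 + N(589) = 397651 + 257*589² = 397651 + 257*346921 = 397651 + 89158697 = 89556348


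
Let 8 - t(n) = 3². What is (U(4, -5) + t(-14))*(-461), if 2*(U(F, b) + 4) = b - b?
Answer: 2305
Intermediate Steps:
U(F, b) = -4 (U(F, b) = -4 + (b - b)/2 = -4 + (½)*0 = -4 + 0 = -4)
t(n) = -1 (t(n) = 8 - 1*3² = 8 - 1*9 = 8 - 9 = -1)
(U(4, -5) + t(-14))*(-461) = (-4 - 1)*(-461) = -5*(-461) = 2305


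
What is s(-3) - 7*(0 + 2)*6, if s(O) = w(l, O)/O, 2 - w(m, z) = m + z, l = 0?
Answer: -257/3 ≈ -85.667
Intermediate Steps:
w(m, z) = 2 - m - z (w(m, z) = 2 - (m + z) = 2 + (-m - z) = 2 - m - z)
s(O) = (2 - O)/O (s(O) = (2 - 1*0 - O)/O = (2 + 0 - O)/O = (2 - O)/O)
s(-3) - 7*(0 + 2)*6 = (2 - 1*(-3))/(-3) - 7*(0 + 2)*6 = -(2 + 3)/3 - 7*2*6 = -1/3*5 - 14*6 = -5/3 - 1*84 = -5/3 - 84 = -257/3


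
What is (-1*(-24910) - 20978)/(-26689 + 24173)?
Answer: -983/629 ≈ -1.5628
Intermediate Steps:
(-1*(-24910) - 20978)/(-26689 + 24173) = (24910 - 20978)/(-2516) = 3932*(-1/2516) = -983/629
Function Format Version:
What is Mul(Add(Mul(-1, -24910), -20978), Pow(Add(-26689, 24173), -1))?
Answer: Rational(-983, 629) ≈ -1.5628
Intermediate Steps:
Mul(Add(Mul(-1, -24910), -20978), Pow(Add(-26689, 24173), -1)) = Mul(Add(24910, -20978), Pow(-2516, -1)) = Mul(3932, Rational(-1, 2516)) = Rational(-983, 629)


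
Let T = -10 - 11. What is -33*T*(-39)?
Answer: -27027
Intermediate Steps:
T = -21
-33*T*(-39) = -33*(-21)*(-39) = 693*(-39) = -27027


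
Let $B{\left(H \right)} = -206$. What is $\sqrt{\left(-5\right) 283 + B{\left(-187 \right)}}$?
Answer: $i \sqrt{1621} \approx 40.262 i$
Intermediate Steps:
$\sqrt{\left(-5\right) 283 + B{\left(-187 \right)}} = \sqrt{\left(-5\right) 283 - 206} = \sqrt{-1415 - 206} = \sqrt{-1621} = i \sqrt{1621}$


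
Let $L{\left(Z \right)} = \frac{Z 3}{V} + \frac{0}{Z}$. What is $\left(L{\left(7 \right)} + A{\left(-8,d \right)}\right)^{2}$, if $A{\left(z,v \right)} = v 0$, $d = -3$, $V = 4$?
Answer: $\frac{441}{16} \approx 27.563$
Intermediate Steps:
$A{\left(z,v \right)} = 0$
$L{\left(Z \right)} = \frac{3 Z}{4}$ ($L{\left(Z \right)} = \frac{Z 3}{4} + \frac{0}{Z} = 3 Z \frac{1}{4} + 0 = \frac{3 Z}{4} + 0 = \frac{3 Z}{4}$)
$\left(L{\left(7 \right)} + A{\left(-8,d \right)}\right)^{2} = \left(\frac{3}{4} \cdot 7 + 0\right)^{2} = \left(\frac{21}{4} + 0\right)^{2} = \left(\frac{21}{4}\right)^{2} = \frac{441}{16}$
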